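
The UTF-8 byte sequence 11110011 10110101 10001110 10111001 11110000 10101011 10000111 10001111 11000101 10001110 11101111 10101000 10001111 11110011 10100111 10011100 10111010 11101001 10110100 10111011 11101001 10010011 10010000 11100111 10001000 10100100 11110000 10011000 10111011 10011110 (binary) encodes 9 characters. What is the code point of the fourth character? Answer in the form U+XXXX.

Offset 0: leading byte 0xF3 = 11110011 → 4-byte char #1 = F3 B5 8E B9.
Offset 4: leading byte 0xF0 = 11110000 → 4-byte char #2 = F0 AB 87 8F.
Offset 8: leading byte 0xC5 = 11000101 → 2-byte char #3 = C5 8E.
Offset 10: leading byte 0xEF = 11101111 → 3-byte char #4 = EF A8 8F.
Leading byte 0xEF = 11101111 matches 1110xxxx → 3-byte sequence.
Byte 1: 0xEF = 11101111, payload 1111 (4 bits).
Byte 2: 0xA8 = 10101000 (10xxxxxx ✓), payload 101000.
Byte 3: 0x8F = 10001111 (10xxxxxx ✓), payload 001111.
Concatenate: 1111101000001111 = 0xFA0F (16 bits → U+FA0F).

U+FA0F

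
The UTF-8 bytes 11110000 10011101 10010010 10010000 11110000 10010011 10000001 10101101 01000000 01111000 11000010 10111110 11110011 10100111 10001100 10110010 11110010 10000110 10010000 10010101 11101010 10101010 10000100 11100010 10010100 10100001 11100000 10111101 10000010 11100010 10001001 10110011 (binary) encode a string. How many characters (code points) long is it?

Byte at offset 0: 0xF0 = 11110000 → 4-byte char (#1). Advance 4.
Byte at offset 4: 0xF0 = 11110000 → 4-byte char (#2). Advance 4.
Byte at offset 8: 0x40 = 01000000 → 1-byte char (#3). Advance 1.
Byte at offset 9: 0x78 = 01111000 → 1-byte char (#4). Advance 1.
Byte at offset 10: 0xC2 = 11000010 → 2-byte char (#5). Advance 2.
Byte at offset 12: 0xF3 = 11110011 → 4-byte char (#6). Advance 4.
Byte at offset 16: 0xF2 = 11110010 → 4-byte char (#7). Advance 4.
Byte at offset 20: 0xEA = 11101010 → 3-byte char (#8). Advance 3.
Byte at offset 23: 0xE2 = 11100010 → 3-byte char (#9). Advance 3.
Byte at offset 26: 0xE0 = 11100000 → 3-byte char (#10). Advance 3.
Byte at offset 29: 0xE2 = 11100010 → 3-byte char (#11). Advance 3.
Reached end at offset 32 after 11 code points.

11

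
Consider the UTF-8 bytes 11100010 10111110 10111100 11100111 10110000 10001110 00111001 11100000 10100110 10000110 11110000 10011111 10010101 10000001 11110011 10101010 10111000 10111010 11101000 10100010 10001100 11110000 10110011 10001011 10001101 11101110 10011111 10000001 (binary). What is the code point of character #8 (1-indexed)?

U+332CD

Offset 0: leading byte 0xE2 = 11100010 → 3-byte char #1 = E2 BE BC.
Offset 3: leading byte 0xE7 = 11100111 → 3-byte char #2 = E7 B0 8E.
Offset 6: leading byte 0x39 = 00111001 → 1-byte char #3 = 39.
Offset 7: leading byte 0xE0 = 11100000 → 3-byte char #4 = E0 A6 86.
Offset 10: leading byte 0xF0 = 11110000 → 4-byte char #5 = F0 9F 95 81.
Offset 14: leading byte 0xF3 = 11110011 → 4-byte char #6 = F3 AA B8 BA.
Offset 18: leading byte 0xE8 = 11101000 → 3-byte char #7 = E8 A2 8C.
Offset 21: leading byte 0xF0 = 11110000 → 4-byte char #8 = F0 B3 8B 8D.
Leading byte 0xF0 = 11110000 matches 11110xxx → 4-byte sequence.
Byte 1: 0xF0 = 11110000, payload 000 (3 bits).
Byte 2: 0xB3 = 10110011 (10xxxxxx ✓), payload 110011.
Byte 3: 0x8B = 10001011 (10xxxxxx ✓), payload 001011.
Byte 4: 0x8D = 10001101 (10xxxxxx ✓), payload 001101.
Concatenate: 000110011001011001101 = 0x332CD (21 bits → U+332CD).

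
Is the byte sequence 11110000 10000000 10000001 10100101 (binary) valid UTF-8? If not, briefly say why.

invalid (overlong encoding)

Leading byte 0xF0 = 11110000 → 4-byte form.
Continuation bytes all match 10xxxxxx. Payload decodes to 0x65.
But 0x65 < 0x10000, the minimum for a 4-byte sequence — this is an overlong encoding.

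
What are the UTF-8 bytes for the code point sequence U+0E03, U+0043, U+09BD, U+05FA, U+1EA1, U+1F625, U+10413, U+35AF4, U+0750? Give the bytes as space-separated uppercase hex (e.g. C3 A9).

U+0E03: 3-byte form → E0 B8 83.
U+0043: 1-byte form → 43.
U+09BD: 3-byte form → E0 A6 BD.
U+05FA: 2-byte form → D7 BA.
U+1EA1: 3-byte form → E1 BA A1.
U+1F625: 4-byte form → F0 9F 98 A5.
U+10413: 4-byte form → F0 90 90 93.
U+35AF4: 4-byte form → F0 B5 AB B4.
U+0750: 2-byte form → DD 90.
Concatenated (26 bytes): E0 B8 83 43 E0 A6 BD D7 BA E1 BA A1 F0 9F 98 A5 F0 90 90 93 F0 B5 AB B4 DD 90.

E0 B8 83 43 E0 A6 BD D7 BA E1 BA A1 F0 9F 98 A5 F0 90 90 93 F0 B5 AB B4 DD 90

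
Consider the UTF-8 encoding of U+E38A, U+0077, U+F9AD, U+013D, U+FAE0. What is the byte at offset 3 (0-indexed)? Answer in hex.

0x77

U+E38A → 3-byte form EE 8E 8A at offsets 0–2.
U+0077 → 1-byte form 77 at offsets 3–3.
Offset 3 falls in char 2's range; it's byte 1 of 77 = 0x77.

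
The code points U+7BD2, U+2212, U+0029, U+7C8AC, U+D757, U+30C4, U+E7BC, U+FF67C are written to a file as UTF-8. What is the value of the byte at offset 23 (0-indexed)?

U+7BD2 → 3-byte form E7 AF 92 at offsets 0–2.
U+2212 → 3-byte form E2 88 92 at offsets 3–5.
U+0029 → 1-byte form 29 at offsets 6–6.
U+7C8AC → 4-byte form F1 BC A2 AC at offsets 7–10.
U+D757 → 3-byte form ED 9D 97 at offsets 11–13.
U+30C4 → 3-byte form E3 83 84 at offsets 14–16.
U+E7BC → 3-byte form EE 9E BC at offsets 17–19.
U+FF67C → 4-byte form F3 BF 99 BC at offsets 20–23.
Offset 23 falls in char 8's range; it's byte 4 of F3 BF 99 BC = 0xBC.

0xBC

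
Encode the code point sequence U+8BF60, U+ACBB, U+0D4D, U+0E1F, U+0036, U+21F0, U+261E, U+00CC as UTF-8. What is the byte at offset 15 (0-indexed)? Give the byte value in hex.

0x87

U+8BF60 → 4-byte form F2 8B BD A0 at offsets 0–3.
U+ACBB → 3-byte form EA B2 BB at offsets 4–6.
U+0D4D → 3-byte form E0 B5 8D at offsets 7–9.
U+0E1F → 3-byte form E0 B8 9F at offsets 10–12.
U+0036 → 1-byte form 36 at offsets 13–13.
U+21F0 → 3-byte form E2 87 B0 at offsets 14–16.
Offset 15 falls in char 6's range; it's byte 2 of E2 87 B0 = 0x87.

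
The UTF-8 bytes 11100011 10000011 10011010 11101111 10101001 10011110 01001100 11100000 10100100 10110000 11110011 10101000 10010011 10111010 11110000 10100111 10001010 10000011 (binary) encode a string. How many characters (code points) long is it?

6

Byte at offset 0: 0xE3 = 11100011 → 3-byte char (#1). Advance 3.
Byte at offset 3: 0xEF = 11101111 → 3-byte char (#2). Advance 3.
Byte at offset 6: 0x4C = 01001100 → 1-byte char (#3). Advance 1.
Byte at offset 7: 0xE0 = 11100000 → 3-byte char (#4). Advance 3.
Byte at offset 10: 0xF3 = 11110011 → 4-byte char (#5). Advance 4.
Byte at offset 14: 0xF0 = 11110000 → 4-byte char (#6). Advance 4.
Reached end at offset 18 after 6 code points.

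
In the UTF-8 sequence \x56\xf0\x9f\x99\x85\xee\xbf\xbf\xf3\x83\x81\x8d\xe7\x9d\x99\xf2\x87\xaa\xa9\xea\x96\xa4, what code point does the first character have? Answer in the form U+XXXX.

U+0056

Offset 0: leading byte 0x56 = 01010110 → 1-byte char #1 = 56.
Leading byte 0x56 = 01010110 matches 0xxxxxxx → 1-byte sequence.
Byte 1: 0x56 = 01010110, payload 1010110 (7 bits).
Concatenate: 1010110 = 0x56 (7 bits → U+0056).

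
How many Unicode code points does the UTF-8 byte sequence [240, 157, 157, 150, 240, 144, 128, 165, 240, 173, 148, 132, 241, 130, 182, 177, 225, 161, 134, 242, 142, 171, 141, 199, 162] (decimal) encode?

7

Byte at offset 0: 0xF0 = 11110000 → 4-byte char (#1). Advance 4.
Byte at offset 4: 0xF0 = 11110000 → 4-byte char (#2). Advance 4.
Byte at offset 8: 0xF0 = 11110000 → 4-byte char (#3). Advance 4.
Byte at offset 12: 0xF1 = 11110001 → 4-byte char (#4). Advance 4.
Byte at offset 16: 0xE1 = 11100001 → 3-byte char (#5). Advance 3.
Byte at offset 19: 0xF2 = 11110010 → 4-byte char (#6). Advance 4.
Byte at offset 23: 0xC7 = 11000111 → 2-byte char (#7). Advance 2.
Reached end at offset 25 after 7 code points.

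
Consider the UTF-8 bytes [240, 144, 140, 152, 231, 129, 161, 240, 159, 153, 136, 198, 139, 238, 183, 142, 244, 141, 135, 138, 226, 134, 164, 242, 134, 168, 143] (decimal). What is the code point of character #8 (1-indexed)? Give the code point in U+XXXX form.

U+86A0F

Offset 0: leading byte 0xF0 = 11110000 → 4-byte char #1 = F0 90 8C 98.
Offset 4: leading byte 0xE7 = 11100111 → 3-byte char #2 = E7 81 A1.
Offset 7: leading byte 0xF0 = 11110000 → 4-byte char #3 = F0 9F 99 88.
Offset 11: leading byte 0xC6 = 11000110 → 2-byte char #4 = C6 8B.
Offset 13: leading byte 0xEE = 11101110 → 3-byte char #5 = EE B7 8E.
Offset 16: leading byte 0xF4 = 11110100 → 4-byte char #6 = F4 8D 87 8A.
Offset 20: leading byte 0xE2 = 11100010 → 3-byte char #7 = E2 86 A4.
Offset 23: leading byte 0xF2 = 11110010 → 4-byte char #8 = F2 86 A8 8F.
Leading byte 0xF2 = 11110010 matches 11110xxx → 4-byte sequence.
Byte 1: 0xF2 = 11110010, payload 010 (3 bits).
Byte 2: 0x86 = 10000110 (10xxxxxx ✓), payload 000110.
Byte 3: 0xA8 = 10101000 (10xxxxxx ✓), payload 101000.
Byte 4: 0x8F = 10001111 (10xxxxxx ✓), payload 001111.
Concatenate: 010000110101000001111 = 0x86A0F (21 bits → U+86A0F).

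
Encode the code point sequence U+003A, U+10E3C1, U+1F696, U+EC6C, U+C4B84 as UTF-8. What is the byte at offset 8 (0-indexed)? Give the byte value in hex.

0x96

U+003A → 1-byte form 3A at offsets 0–0.
U+10E3C1 → 4-byte form F4 8E 8F 81 at offsets 1–4.
U+1F696 → 4-byte form F0 9F 9A 96 at offsets 5–8.
Offset 8 falls in char 3's range; it's byte 4 of F0 9F 9A 96 = 0x96.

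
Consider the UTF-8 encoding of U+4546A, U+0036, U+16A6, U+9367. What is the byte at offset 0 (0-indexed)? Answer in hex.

U+4546A → 4-byte form F1 85 91 AA at offsets 0–3.
Offset 0 falls in char 1's range; it's byte 1 of F1 85 91 AA = 0xF1.

0xF1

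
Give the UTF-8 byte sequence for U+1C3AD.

U+1C3AD = 0x1C3AD = 115629 decimal. In range U+10000–U+10FFFF → 4-byte form: 11110xxx 10xxxxxx 10xxxxxx 10xxxxxx.
Binary (21 bits): 000011100001110101101.
Split 3+6+6+6: 000 | 011100 | 001110 | 101101.
Byte 1: 11110000 = 0xF0.
Byte 2: 10011100 = 0x9C.
Byte 3: 10001110 = 0x8E.
Byte 4: 10101101 = 0xAD.

F0 9C 8E AD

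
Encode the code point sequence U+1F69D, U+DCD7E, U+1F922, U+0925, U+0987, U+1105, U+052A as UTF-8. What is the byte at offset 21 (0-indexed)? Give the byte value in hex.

U+1F69D → 4-byte form F0 9F 9A 9D at offsets 0–3.
U+DCD7E → 4-byte form F3 9C B5 BE at offsets 4–7.
U+1F922 → 4-byte form F0 9F A4 A2 at offsets 8–11.
U+0925 → 3-byte form E0 A4 A5 at offsets 12–14.
U+0987 → 3-byte form E0 A6 87 at offsets 15–17.
U+1105 → 3-byte form E1 84 85 at offsets 18–20.
U+052A → 2-byte form D4 AA at offsets 21–22.
Offset 21 falls in char 7's range; it's byte 1 of D4 AA = 0xD4.

0xD4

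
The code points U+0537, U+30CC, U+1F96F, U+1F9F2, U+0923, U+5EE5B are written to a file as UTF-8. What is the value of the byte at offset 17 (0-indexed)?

0x9E

U+0537 → 2-byte form D4 B7 at offsets 0–1.
U+30CC → 3-byte form E3 83 8C at offsets 2–4.
U+1F96F → 4-byte form F0 9F A5 AF at offsets 5–8.
U+1F9F2 → 4-byte form F0 9F A7 B2 at offsets 9–12.
U+0923 → 3-byte form E0 A4 A3 at offsets 13–15.
U+5EE5B → 4-byte form F1 9E B9 9B at offsets 16–19.
Offset 17 falls in char 6's range; it's byte 2 of F1 9E B9 9B = 0x9E.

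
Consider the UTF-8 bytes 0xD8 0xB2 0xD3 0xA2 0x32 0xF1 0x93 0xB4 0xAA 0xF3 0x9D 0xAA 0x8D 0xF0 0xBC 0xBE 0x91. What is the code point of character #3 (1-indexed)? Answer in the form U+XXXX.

Offset 0: leading byte 0xD8 = 11011000 → 2-byte char #1 = D8 B2.
Offset 2: leading byte 0xD3 = 11010011 → 2-byte char #2 = D3 A2.
Offset 4: leading byte 0x32 = 00110010 → 1-byte char #3 = 32.
Leading byte 0x32 = 00110010 matches 0xxxxxxx → 1-byte sequence.
Byte 1: 0x32 = 00110010, payload 0110010 (7 bits).
Concatenate: 0110010 = 0x32 (7 bits → U+0032).

U+0032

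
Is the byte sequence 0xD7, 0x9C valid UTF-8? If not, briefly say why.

Leading byte 0xD7 = 11010111 → 2-byte form.
Continuation bytes 0x9C=10011100 all match 10xxxxxx.
Decoded value 0x5DC is ≥ 0x80 (shortest form) and not a surrogate.

valid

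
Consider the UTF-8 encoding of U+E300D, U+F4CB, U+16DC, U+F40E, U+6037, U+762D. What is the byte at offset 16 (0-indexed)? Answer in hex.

U+E300D → 4-byte form F3 A3 80 8D at offsets 0–3.
U+F4CB → 3-byte form EF 93 8B at offsets 4–6.
U+16DC → 3-byte form E1 9B 9C at offsets 7–9.
U+F40E → 3-byte form EF 90 8E at offsets 10–12.
U+6037 → 3-byte form E6 80 B7 at offsets 13–15.
U+762D → 3-byte form E7 98 AD at offsets 16–18.
Offset 16 falls in char 6's range; it's byte 1 of E7 98 AD = 0xE7.

0xE7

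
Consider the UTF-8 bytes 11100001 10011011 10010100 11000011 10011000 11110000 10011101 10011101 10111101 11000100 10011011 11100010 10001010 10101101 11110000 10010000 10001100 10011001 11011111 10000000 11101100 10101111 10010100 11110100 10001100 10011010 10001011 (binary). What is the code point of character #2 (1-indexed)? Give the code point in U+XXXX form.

U+00D8

Offset 0: leading byte 0xE1 = 11100001 → 3-byte char #1 = E1 9B 94.
Offset 3: leading byte 0xC3 = 11000011 → 2-byte char #2 = C3 98.
Leading byte 0xC3 = 11000011 matches 110xxxxx → 2-byte sequence.
Byte 1: 0xC3 = 11000011, payload 00011 (5 bits).
Byte 2: 0x98 = 10011000 (10xxxxxx ✓), payload 011000.
Concatenate: 00011011000 = 0xD8 (11 bits → U+00D8).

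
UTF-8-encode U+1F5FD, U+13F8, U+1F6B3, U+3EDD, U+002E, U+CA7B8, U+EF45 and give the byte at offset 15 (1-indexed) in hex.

0x2E

1-indexed offset 15 is 0-indexed offset 14.
U+1F5FD → 4-byte form F0 9F 97 BD at offsets 0–3.
U+13F8 → 3-byte form E1 8F B8 at offsets 4–6.
U+1F6B3 → 4-byte form F0 9F 9A B3 at offsets 7–10.
U+3EDD → 3-byte form E3 BB 9D at offsets 11–13.
U+002E → 1-byte form 2E at offsets 14–14.
Offset 14 falls in char 5's range; it's byte 1 of 2E = 0x2E.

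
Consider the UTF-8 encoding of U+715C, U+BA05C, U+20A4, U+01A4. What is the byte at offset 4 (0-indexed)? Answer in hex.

0xBA

U+715C → 3-byte form E7 85 9C at offsets 0–2.
U+BA05C → 4-byte form F2 BA 81 9C at offsets 3–6.
Offset 4 falls in char 2's range; it's byte 2 of F2 BA 81 9C = 0xBA.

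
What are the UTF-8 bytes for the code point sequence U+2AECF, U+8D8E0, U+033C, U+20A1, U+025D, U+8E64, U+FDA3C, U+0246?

F0 AA BB 8F F2 8D A3 A0 CC BC E2 82 A1 C9 9D E8 B9 A4 F3 BD A8 BC C9 86

U+2AECF: 4-byte form → F0 AA BB 8F.
U+8D8E0: 4-byte form → F2 8D A3 A0.
U+033C: 2-byte form → CC BC.
U+20A1: 3-byte form → E2 82 A1.
U+025D: 2-byte form → C9 9D.
U+8E64: 3-byte form → E8 B9 A4.
U+FDA3C: 4-byte form → F3 BD A8 BC.
U+0246: 2-byte form → C9 86.
Concatenated (24 bytes): F0 AA BB 8F F2 8D A3 A0 CC BC E2 82 A1 C9 9D E8 B9 A4 F3 BD A8 BC C9 86.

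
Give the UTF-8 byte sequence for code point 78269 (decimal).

U+131BD = 0x131BD = 78269 decimal. In range U+10000–U+10FFFF → 4-byte form: 11110xxx 10xxxxxx 10xxxxxx 10xxxxxx.
Binary (21 bits): 000010011000110111101.
Split 3+6+6+6: 000 | 010011 | 000110 | 111101.
Byte 1: 11110000 = 0xF0.
Byte 2: 10010011 = 0x93.
Byte 3: 10000110 = 0x86.
Byte 4: 10111101 = 0xBD.

F0 93 86 BD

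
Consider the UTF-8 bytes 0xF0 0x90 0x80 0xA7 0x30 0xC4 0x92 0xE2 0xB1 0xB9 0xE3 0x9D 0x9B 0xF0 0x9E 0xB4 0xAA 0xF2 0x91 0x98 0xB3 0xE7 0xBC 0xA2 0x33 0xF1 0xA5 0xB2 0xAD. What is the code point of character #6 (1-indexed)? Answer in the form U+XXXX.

Offset 0: leading byte 0xF0 = 11110000 → 4-byte char #1 = F0 90 80 A7.
Offset 4: leading byte 0x30 = 00110000 → 1-byte char #2 = 30.
Offset 5: leading byte 0xC4 = 11000100 → 2-byte char #3 = C4 92.
Offset 7: leading byte 0xE2 = 11100010 → 3-byte char #4 = E2 B1 B9.
Offset 10: leading byte 0xE3 = 11100011 → 3-byte char #5 = E3 9D 9B.
Offset 13: leading byte 0xF0 = 11110000 → 4-byte char #6 = F0 9E B4 AA.
Leading byte 0xF0 = 11110000 matches 11110xxx → 4-byte sequence.
Byte 1: 0xF0 = 11110000, payload 000 (3 bits).
Byte 2: 0x9E = 10011110 (10xxxxxx ✓), payload 011110.
Byte 3: 0xB4 = 10110100 (10xxxxxx ✓), payload 110100.
Byte 4: 0xAA = 10101010 (10xxxxxx ✓), payload 101010.
Concatenate: 000011110110100101010 = 0x1ED2A (21 bits → U+1ED2A).

U+1ED2A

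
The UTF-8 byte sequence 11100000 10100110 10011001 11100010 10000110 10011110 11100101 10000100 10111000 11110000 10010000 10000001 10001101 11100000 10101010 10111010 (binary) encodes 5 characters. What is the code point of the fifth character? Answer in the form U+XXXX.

Offset 0: leading byte 0xE0 = 11100000 → 3-byte char #1 = E0 A6 99.
Offset 3: leading byte 0xE2 = 11100010 → 3-byte char #2 = E2 86 9E.
Offset 6: leading byte 0xE5 = 11100101 → 3-byte char #3 = E5 84 B8.
Offset 9: leading byte 0xF0 = 11110000 → 4-byte char #4 = F0 90 81 8D.
Offset 13: leading byte 0xE0 = 11100000 → 3-byte char #5 = E0 AA BA.
Leading byte 0xE0 = 11100000 matches 1110xxxx → 3-byte sequence.
Byte 1: 0xE0 = 11100000, payload 0000 (4 bits).
Byte 2: 0xAA = 10101010 (10xxxxxx ✓), payload 101010.
Byte 3: 0xBA = 10111010 (10xxxxxx ✓), payload 111010.
Concatenate: 0000101010111010 = 0xABA (16 bits → U+0ABA).

U+0ABA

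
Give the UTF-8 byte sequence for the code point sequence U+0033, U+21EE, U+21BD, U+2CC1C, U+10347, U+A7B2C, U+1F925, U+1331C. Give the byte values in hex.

U+0033: 1-byte form → 33.
U+21EE: 3-byte form → E2 87 AE.
U+21BD: 3-byte form → E2 86 BD.
U+2CC1C: 4-byte form → F0 AC B0 9C.
U+10347: 4-byte form → F0 90 8D 87.
U+A7B2C: 4-byte form → F2 A7 AC AC.
U+1F925: 4-byte form → F0 9F A4 A5.
U+1331C: 4-byte form → F0 93 8C 9C.
Concatenated (27 bytes): 33 E2 87 AE E2 86 BD F0 AC B0 9C F0 90 8D 87 F2 A7 AC AC F0 9F A4 A5 F0 93 8C 9C.

33 E2 87 AE E2 86 BD F0 AC B0 9C F0 90 8D 87 F2 A7 AC AC F0 9F A4 A5 F0 93 8C 9C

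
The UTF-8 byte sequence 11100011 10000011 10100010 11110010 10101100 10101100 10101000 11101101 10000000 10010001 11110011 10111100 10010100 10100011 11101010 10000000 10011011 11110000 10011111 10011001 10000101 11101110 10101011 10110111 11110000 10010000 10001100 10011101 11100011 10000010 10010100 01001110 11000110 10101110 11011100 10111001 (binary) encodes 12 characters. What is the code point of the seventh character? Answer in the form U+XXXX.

Offset 0: leading byte 0xE3 = 11100011 → 3-byte char #1 = E3 83 A2.
Offset 3: leading byte 0xF2 = 11110010 → 4-byte char #2 = F2 AC AC A8.
Offset 7: leading byte 0xED = 11101101 → 3-byte char #3 = ED 80 91.
Offset 10: leading byte 0xF3 = 11110011 → 4-byte char #4 = F3 BC 94 A3.
Offset 14: leading byte 0xEA = 11101010 → 3-byte char #5 = EA 80 9B.
Offset 17: leading byte 0xF0 = 11110000 → 4-byte char #6 = F0 9F 99 85.
Offset 21: leading byte 0xEE = 11101110 → 3-byte char #7 = EE AB B7.
Leading byte 0xEE = 11101110 matches 1110xxxx → 3-byte sequence.
Byte 1: 0xEE = 11101110, payload 1110 (4 bits).
Byte 2: 0xAB = 10101011 (10xxxxxx ✓), payload 101011.
Byte 3: 0xB7 = 10110111 (10xxxxxx ✓), payload 110111.
Concatenate: 1110101011110111 = 0xEAF7 (16 bits → U+EAF7).

U+EAF7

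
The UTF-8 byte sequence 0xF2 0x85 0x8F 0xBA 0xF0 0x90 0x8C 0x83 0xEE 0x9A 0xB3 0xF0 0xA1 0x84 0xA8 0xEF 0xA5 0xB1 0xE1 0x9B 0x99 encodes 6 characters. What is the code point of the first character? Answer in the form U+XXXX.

U+853FA

Offset 0: leading byte 0xF2 = 11110010 → 4-byte char #1 = F2 85 8F BA.
Leading byte 0xF2 = 11110010 matches 11110xxx → 4-byte sequence.
Byte 1: 0xF2 = 11110010, payload 010 (3 bits).
Byte 2: 0x85 = 10000101 (10xxxxxx ✓), payload 000101.
Byte 3: 0x8F = 10001111 (10xxxxxx ✓), payload 001111.
Byte 4: 0xBA = 10111010 (10xxxxxx ✓), payload 111010.
Concatenate: 010000101001111111010 = 0x853FA (21 bits → U+853FA).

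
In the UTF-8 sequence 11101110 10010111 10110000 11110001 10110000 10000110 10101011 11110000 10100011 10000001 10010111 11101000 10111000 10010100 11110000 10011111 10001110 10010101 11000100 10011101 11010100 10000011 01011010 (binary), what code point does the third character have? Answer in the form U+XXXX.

U+23057

Offset 0: leading byte 0xEE = 11101110 → 3-byte char #1 = EE 97 B0.
Offset 3: leading byte 0xF1 = 11110001 → 4-byte char #2 = F1 B0 86 AB.
Offset 7: leading byte 0xF0 = 11110000 → 4-byte char #3 = F0 A3 81 97.
Leading byte 0xF0 = 11110000 matches 11110xxx → 4-byte sequence.
Byte 1: 0xF0 = 11110000, payload 000 (3 bits).
Byte 2: 0xA3 = 10100011 (10xxxxxx ✓), payload 100011.
Byte 3: 0x81 = 10000001 (10xxxxxx ✓), payload 000001.
Byte 4: 0x97 = 10010111 (10xxxxxx ✓), payload 010111.
Concatenate: 000100011000001010111 = 0x23057 (21 bits → U+23057).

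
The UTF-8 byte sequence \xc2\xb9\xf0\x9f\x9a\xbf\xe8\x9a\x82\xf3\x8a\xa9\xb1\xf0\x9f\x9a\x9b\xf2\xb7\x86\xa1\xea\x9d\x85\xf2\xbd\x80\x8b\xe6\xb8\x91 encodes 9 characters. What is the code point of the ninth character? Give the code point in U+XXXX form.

U+6E11

Offset 0: leading byte 0xC2 = 11000010 → 2-byte char #1 = C2 B9.
Offset 2: leading byte 0xF0 = 11110000 → 4-byte char #2 = F0 9F 9A BF.
Offset 6: leading byte 0xE8 = 11101000 → 3-byte char #3 = E8 9A 82.
Offset 9: leading byte 0xF3 = 11110011 → 4-byte char #4 = F3 8A A9 B1.
Offset 13: leading byte 0xF0 = 11110000 → 4-byte char #5 = F0 9F 9A 9B.
Offset 17: leading byte 0xF2 = 11110010 → 4-byte char #6 = F2 B7 86 A1.
Offset 21: leading byte 0xEA = 11101010 → 3-byte char #7 = EA 9D 85.
Offset 24: leading byte 0xF2 = 11110010 → 4-byte char #8 = F2 BD 80 8B.
Offset 28: leading byte 0xE6 = 11100110 → 3-byte char #9 = E6 B8 91.
Leading byte 0xE6 = 11100110 matches 1110xxxx → 3-byte sequence.
Byte 1: 0xE6 = 11100110, payload 0110 (4 bits).
Byte 2: 0xB8 = 10111000 (10xxxxxx ✓), payload 111000.
Byte 3: 0x91 = 10010001 (10xxxxxx ✓), payload 010001.
Concatenate: 0110111000010001 = 0x6E11 (16 bits → U+6E11).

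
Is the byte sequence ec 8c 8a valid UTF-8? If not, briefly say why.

valid

Leading byte 0xEC = 11101100 → 3-byte form.
Continuation bytes 0x8C=10001100, 0x8A=10001010 all match 10xxxxxx.
Decoded value 0xC30A is ≥ 0x800 (shortest form) and not a surrogate.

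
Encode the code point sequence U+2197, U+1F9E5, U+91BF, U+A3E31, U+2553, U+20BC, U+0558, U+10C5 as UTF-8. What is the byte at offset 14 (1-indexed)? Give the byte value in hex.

1-indexed offset 14 is 0-indexed offset 13.
U+2197 → 3-byte form E2 86 97 at offsets 0–2.
U+1F9E5 → 4-byte form F0 9F A7 A5 at offsets 3–6.
U+91BF → 3-byte form E9 86 BF at offsets 7–9.
U+A3E31 → 4-byte form F2 A3 B8 B1 at offsets 10–13.
Offset 13 falls in char 4's range; it's byte 4 of F2 A3 B8 B1 = 0xB1.

0xB1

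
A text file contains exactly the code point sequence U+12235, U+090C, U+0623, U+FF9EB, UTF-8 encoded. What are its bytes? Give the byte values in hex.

U+12235: 4-byte form → F0 92 88 B5.
U+090C: 3-byte form → E0 A4 8C.
U+0623: 2-byte form → D8 A3.
U+FF9EB: 4-byte form → F3 BF A7 AB.
Concatenated (13 bytes): F0 92 88 B5 E0 A4 8C D8 A3 F3 BF A7 AB.

F0 92 88 B5 E0 A4 8C D8 A3 F3 BF A7 AB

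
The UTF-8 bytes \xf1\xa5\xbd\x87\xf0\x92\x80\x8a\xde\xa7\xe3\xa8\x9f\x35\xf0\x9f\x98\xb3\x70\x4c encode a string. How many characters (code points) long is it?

8

Byte at offset 0: 0xF1 = 11110001 → 4-byte char (#1). Advance 4.
Byte at offset 4: 0xF0 = 11110000 → 4-byte char (#2). Advance 4.
Byte at offset 8: 0xDE = 11011110 → 2-byte char (#3). Advance 2.
Byte at offset 10: 0xE3 = 11100011 → 3-byte char (#4). Advance 3.
Byte at offset 13: 0x35 = 00110101 → 1-byte char (#5). Advance 1.
Byte at offset 14: 0xF0 = 11110000 → 4-byte char (#6). Advance 4.
Byte at offset 18: 0x70 = 01110000 → 1-byte char (#7). Advance 1.
Byte at offset 19: 0x4C = 01001100 → 1-byte char (#8). Advance 1.
Reached end at offset 20 after 8 code points.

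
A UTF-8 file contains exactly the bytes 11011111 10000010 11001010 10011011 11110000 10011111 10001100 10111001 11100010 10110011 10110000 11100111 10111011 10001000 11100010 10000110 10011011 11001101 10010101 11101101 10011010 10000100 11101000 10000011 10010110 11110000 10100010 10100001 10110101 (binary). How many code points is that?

Byte at offset 0: 0xDF = 11011111 → 2-byte char (#1). Advance 2.
Byte at offset 2: 0xCA = 11001010 → 2-byte char (#2). Advance 2.
Byte at offset 4: 0xF0 = 11110000 → 4-byte char (#3). Advance 4.
Byte at offset 8: 0xE2 = 11100010 → 3-byte char (#4). Advance 3.
Byte at offset 11: 0xE7 = 11100111 → 3-byte char (#5). Advance 3.
Byte at offset 14: 0xE2 = 11100010 → 3-byte char (#6). Advance 3.
Byte at offset 17: 0xCD = 11001101 → 2-byte char (#7). Advance 2.
Byte at offset 19: 0xED = 11101101 → 3-byte char (#8). Advance 3.
Byte at offset 22: 0xE8 = 11101000 → 3-byte char (#9). Advance 3.
Byte at offset 25: 0xF0 = 11110000 → 4-byte char (#10). Advance 4.
Reached end at offset 29 after 10 code points.

10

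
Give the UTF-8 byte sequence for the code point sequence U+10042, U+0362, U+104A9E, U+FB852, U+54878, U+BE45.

F0 90 81 82 CD A2 F4 84 AA 9E F3 BB A1 92 F1 94 A1 B8 EB B9 85

U+10042: 4-byte form → F0 90 81 82.
U+0362: 2-byte form → CD A2.
U+104A9E: 4-byte form → F4 84 AA 9E.
U+FB852: 4-byte form → F3 BB A1 92.
U+54878: 4-byte form → F1 94 A1 B8.
U+BE45: 3-byte form → EB B9 85.
Concatenated (21 bytes): F0 90 81 82 CD A2 F4 84 AA 9E F3 BB A1 92 F1 94 A1 B8 EB B9 85.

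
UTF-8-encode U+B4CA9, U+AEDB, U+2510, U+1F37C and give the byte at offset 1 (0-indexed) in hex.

U+B4CA9 → 4-byte form F2 B4 B2 A9 at offsets 0–3.
Offset 1 falls in char 1's range; it's byte 2 of F2 B4 B2 A9 = 0xB4.

0xB4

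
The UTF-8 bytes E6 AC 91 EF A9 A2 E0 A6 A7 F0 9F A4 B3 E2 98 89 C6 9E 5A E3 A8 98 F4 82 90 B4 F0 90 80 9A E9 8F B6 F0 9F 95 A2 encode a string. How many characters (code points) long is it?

Byte at offset 0: 0xE6 = 11100110 → 3-byte char (#1). Advance 3.
Byte at offset 3: 0xEF = 11101111 → 3-byte char (#2). Advance 3.
Byte at offset 6: 0xE0 = 11100000 → 3-byte char (#3). Advance 3.
Byte at offset 9: 0xF0 = 11110000 → 4-byte char (#4). Advance 4.
Byte at offset 13: 0xE2 = 11100010 → 3-byte char (#5). Advance 3.
Byte at offset 16: 0xC6 = 11000110 → 2-byte char (#6). Advance 2.
Byte at offset 18: 0x5A = 01011010 → 1-byte char (#7). Advance 1.
Byte at offset 19: 0xE3 = 11100011 → 3-byte char (#8). Advance 3.
Byte at offset 22: 0xF4 = 11110100 → 4-byte char (#9). Advance 4.
Byte at offset 26: 0xF0 = 11110000 → 4-byte char (#10). Advance 4.
Byte at offset 30: 0xE9 = 11101001 → 3-byte char (#11). Advance 3.
Byte at offset 33: 0xF0 = 11110000 → 4-byte char (#12). Advance 4.
Reached end at offset 37 after 12 code points.

12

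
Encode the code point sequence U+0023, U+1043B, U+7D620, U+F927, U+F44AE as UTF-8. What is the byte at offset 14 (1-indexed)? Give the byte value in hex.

0xB4

1-indexed offset 14 is 0-indexed offset 13.
U+0023 → 1-byte form 23 at offsets 0–0.
U+1043B → 4-byte form F0 90 90 BB at offsets 1–4.
U+7D620 → 4-byte form F1 BD 98 A0 at offsets 5–8.
U+F927 → 3-byte form EF A4 A7 at offsets 9–11.
U+F44AE → 4-byte form F3 B4 92 AE at offsets 12–15.
Offset 13 falls in char 5's range; it's byte 2 of F3 B4 92 AE = 0xB4.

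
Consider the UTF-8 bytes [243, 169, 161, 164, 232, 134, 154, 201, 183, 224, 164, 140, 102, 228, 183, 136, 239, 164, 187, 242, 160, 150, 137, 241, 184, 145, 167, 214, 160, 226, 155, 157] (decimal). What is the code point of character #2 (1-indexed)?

U+819A

Offset 0: leading byte 0xF3 = 11110011 → 4-byte char #1 = F3 A9 A1 A4.
Offset 4: leading byte 0xE8 = 11101000 → 3-byte char #2 = E8 86 9A.
Leading byte 0xE8 = 11101000 matches 1110xxxx → 3-byte sequence.
Byte 1: 0xE8 = 11101000, payload 1000 (4 bits).
Byte 2: 0x86 = 10000110 (10xxxxxx ✓), payload 000110.
Byte 3: 0x9A = 10011010 (10xxxxxx ✓), payload 011010.
Concatenate: 1000000110011010 = 0x819A (16 bits → U+819A).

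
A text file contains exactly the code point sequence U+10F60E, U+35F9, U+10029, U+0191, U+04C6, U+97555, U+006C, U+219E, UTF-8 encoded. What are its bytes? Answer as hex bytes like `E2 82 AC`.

U+10F60E: 4-byte form → F4 8F 98 8E.
U+35F9: 3-byte form → E3 97 B9.
U+10029: 4-byte form → F0 90 80 A9.
U+0191: 2-byte form → C6 91.
U+04C6: 2-byte form → D3 86.
U+97555: 4-byte form → F2 97 95 95.
U+006C: 1-byte form → 6C.
U+219E: 3-byte form → E2 86 9E.
Concatenated (23 bytes): F4 8F 98 8E E3 97 B9 F0 90 80 A9 C6 91 D3 86 F2 97 95 95 6C E2 86 9E.

F4 8F 98 8E E3 97 B9 F0 90 80 A9 C6 91 D3 86 F2 97 95 95 6C E2 86 9E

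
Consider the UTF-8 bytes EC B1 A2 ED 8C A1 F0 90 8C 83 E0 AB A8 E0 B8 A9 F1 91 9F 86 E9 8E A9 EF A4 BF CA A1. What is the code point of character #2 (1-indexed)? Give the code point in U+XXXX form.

Offset 0: leading byte 0xEC = 11101100 → 3-byte char #1 = EC B1 A2.
Offset 3: leading byte 0xED = 11101101 → 3-byte char #2 = ED 8C A1.
Leading byte 0xED = 11101101 matches 1110xxxx → 3-byte sequence.
Byte 1: 0xED = 11101101, payload 1101 (4 bits).
Byte 2: 0x8C = 10001100 (10xxxxxx ✓), payload 001100.
Byte 3: 0xA1 = 10100001 (10xxxxxx ✓), payload 100001.
Concatenate: 1101001100100001 = 0xD321 (16 bits → U+D321).

U+D321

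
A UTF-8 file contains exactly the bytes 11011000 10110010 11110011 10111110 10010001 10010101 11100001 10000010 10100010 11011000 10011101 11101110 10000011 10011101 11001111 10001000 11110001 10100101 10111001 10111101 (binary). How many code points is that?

7

Byte at offset 0: 0xD8 = 11011000 → 2-byte char (#1). Advance 2.
Byte at offset 2: 0xF3 = 11110011 → 4-byte char (#2). Advance 4.
Byte at offset 6: 0xE1 = 11100001 → 3-byte char (#3). Advance 3.
Byte at offset 9: 0xD8 = 11011000 → 2-byte char (#4). Advance 2.
Byte at offset 11: 0xEE = 11101110 → 3-byte char (#5). Advance 3.
Byte at offset 14: 0xCF = 11001111 → 2-byte char (#6). Advance 2.
Byte at offset 16: 0xF1 = 11110001 → 4-byte char (#7). Advance 4.
Reached end at offset 20 after 7 code points.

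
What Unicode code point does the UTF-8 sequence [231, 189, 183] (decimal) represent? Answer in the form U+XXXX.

U+7F77

Leading byte 0xE7 = 11100111 matches 1110xxxx → 3-byte sequence.
Byte 1: 0xE7 = 11100111, payload 0111 (4 bits).
Byte 2: 0xBD = 10111101 (10xxxxxx ✓), payload 111101.
Byte 3: 0xB7 = 10110111 (10xxxxxx ✓), payload 110111.
Concatenate: 0111111101110111 = 0x7F77 (16 bits → U+7F77).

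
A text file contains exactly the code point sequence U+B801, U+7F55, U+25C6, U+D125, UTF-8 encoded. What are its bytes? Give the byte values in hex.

U+B801: 3-byte form → EB A0 81.
U+7F55: 3-byte form → E7 BD 95.
U+25C6: 3-byte form → E2 97 86.
U+D125: 3-byte form → ED 84 A5.
Concatenated (12 bytes): EB A0 81 E7 BD 95 E2 97 86 ED 84 A5.

EB A0 81 E7 BD 95 E2 97 86 ED 84 A5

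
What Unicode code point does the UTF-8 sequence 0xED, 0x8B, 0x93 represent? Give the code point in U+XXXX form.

Leading byte 0xED = 11101101 matches 1110xxxx → 3-byte sequence.
Byte 1: 0xED = 11101101, payload 1101 (4 bits).
Byte 2: 0x8B = 10001011 (10xxxxxx ✓), payload 001011.
Byte 3: 0x93 = 10010011 (10xxxxxx ✓), payload 010011.
Concatenate: 1101001011010011 = 0xD2D3 (16 bits → U+D2D3).

U+D2D3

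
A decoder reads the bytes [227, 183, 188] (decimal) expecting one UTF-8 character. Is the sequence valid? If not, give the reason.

valid

Leading byte 0xE3 = 11100011 → 3-byte form.
Continuation bytes 0xB7=10110111, 0xBC=10111100 all match 10xxxxxx.
Decoded value 0x3DFC is ≥ 0x800 (shortest form) and not a surrogate.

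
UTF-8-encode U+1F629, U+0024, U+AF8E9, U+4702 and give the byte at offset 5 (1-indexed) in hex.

1-indexed offset 5 is 0-indexed offset 4.
U+1F629 → 4-byte form F0 9F 98 A9 at offsets 0–3.
U+0024 → 1-byte form 24 at offsets 4–4.
Offset 4 falls in char 2's range; it's byte 1 of 24 = 0x24.

0x24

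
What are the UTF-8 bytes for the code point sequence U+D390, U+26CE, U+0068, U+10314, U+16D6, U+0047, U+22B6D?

U+D390: 3-byte form → ED 8E 90.
U+26CE: 3-byte form → E2 9B 8E.
U+0068: 1-byte form → 68.
U+10314: 4-byte form → F0 90 8C 94.
U+16D6: 3-byte form → E1 9B 96.
U+0047: 1-byte form → 47.
U+22B6D: 4-byte form → F0 A2 AD AD.
Concatenated (19 bytes): ED 8E 90 E2 9B 8E 68 F0 90 8C 94 E1 9B 96 47 F0 A2 AD AD.

ED 8E 90 E2 9B 8E 68 F0 90 8C 94 E1 9B 96 47 F0 A2 AD AD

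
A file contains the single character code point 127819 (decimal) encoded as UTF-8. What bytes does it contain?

U+1F34B = 0x1F34B = 127819 decimal. In range U+10000–U+10FFFF → 4-byte form: 11110xxx 10xxxxxx 10xxxxxx 10xxxxxx.
Binary (21 bits): 000011111001101001011.
Split 3+6+6+6: 000 | 011111 | 001101 | 001011.
Byte 1: 11110000 = 0xF0.
Byte 2: 10011111 = 0x9F.
Byte 3: 10001101 = 0x8D.
Byte 4: 10001011 = 0x8B.

F0 9F 8D 8B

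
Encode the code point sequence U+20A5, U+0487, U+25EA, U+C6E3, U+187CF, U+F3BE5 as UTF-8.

E2 82 A5 D2 87 E2 97 AA EC 9B A3 F0 98 9F 8F F3 B3 AF A5

U+20A5: 3-byte form → E2 82 A5.
U+0487: 2-byte form → D2 87.
U+25EA: 3-byte form → E2 97 AA.
U+C6E3: 3-byte form → EC 9B A3.
U+187CF: 4-byte form → F0 98 9F 8F.
U+F3BE5: 4-byte form → F3 B3 AF A5.
Concatenated (19 bytes): E2 82 A5 D2 87 E2 97 AA EC 9B A3 F0 98 9F 8F F3 B3 AF A5.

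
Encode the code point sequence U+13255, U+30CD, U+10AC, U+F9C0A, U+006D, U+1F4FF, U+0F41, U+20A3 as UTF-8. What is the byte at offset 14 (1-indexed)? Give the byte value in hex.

0x8A

1-indexed offset 14 is 0-indexed offset 13.
U+13255 → 4-byte form F0 93 89 95 at offsets 0–3.
U+30CD → 3-byte form E3 83 8D at offsets 4–6.
U+10AC → 3-byte form E1 82 AC at offsets 7–9.
U+F9C0A → 4-byte form F3 B9 B0 8A at offsets 10–13.
Offset 13 falls in char 4's range; it's byte 4 of F3 B9 B0 8A = 0x8A.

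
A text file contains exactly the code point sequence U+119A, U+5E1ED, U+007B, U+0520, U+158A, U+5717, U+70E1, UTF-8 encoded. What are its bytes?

U+119A: 3-byte form → E1 86 9A.
U+5E1ED: 4-byte form → F1 9E 87 AD.
U+007B: 1-byte form → 7B.
U+0520: 2-byte form → D4 A0.
U+158A: 3-byte form → E1 96 8A.
U+5717: 3-byte form → E5 9C 97.
U+70E1: 3-byte form → E7 83 A1.
Concatenated (19 bytes): E1 86 9A F1 9E 87 AD 7B D4 A0 E1 96 8A E5 9C 97 E7 83 A1.

E1 86 9A F1 9E 87 AD 7B D4 A0 E1 96 8A E5 9C 97 E7 83 A1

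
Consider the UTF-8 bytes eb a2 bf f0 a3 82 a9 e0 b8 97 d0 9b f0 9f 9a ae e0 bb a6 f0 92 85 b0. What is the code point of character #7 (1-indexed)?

Offset 0: leading byte 0xEB = 11101011 → 3-byte char #1 = EB A2 BF.
Offset 3: leading byte 0xF0 = 11110000 → 4-byte char #2 = F0 A3 82 A9.
Offset 7: leading byte 0xE0 = 11100000 → 3-byte char #3 = E0 B8 97.
Offset 10: leading byte 0xD0 = 11010000 → 2-byte char #4 = D0 9B.
Offset 12: leading byte 0xF0 = 11110000 → 4-byte char #5 = F0 9F 9A AE.
Offset 16: leading byte 0xE0 = 11100000 → 3-byte char #6 = E0 BB A6.
Offset 19: leading byte 0xF0 = 11110000 → 4-byte char #7 = F0 92 85 B0.
Leading byte 0xF0 = 11110000 matches 11110xxx → 4-byte sequence.
Byte 1: 0xF0 = 11110000, payload 000 (3 bits).
Byte 2: 0x92 = 10010010 (10xxxxxx ✓), payload 010010.
Byte 3: 0x85 = 10000101 (10xxxxxx ✓), payload 000101.
Byte 4: 0xB0 = 10110000 (10xxxxxx ✓), payload 110000.
Concatenate: 000010010000101110000 = 0x12170 (21 bits → U+12170).

U+12170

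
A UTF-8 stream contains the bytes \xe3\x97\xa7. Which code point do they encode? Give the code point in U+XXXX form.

Leading byte 0xE3 = 11100011 matches 1110xxxx → 3-byte sequence.
Byte 1: 0xE3 = 11100011, payload 0011 (4 bits).
Byte 2: 0x97 = 10010111 (10xxxxxx ✓), payload 010111.
Byte 3: 0xA7 = 10100111 (10xxxxxx ✓), payload 100111.
Concatenate: 0011010111100111 = 0x35E7 (16 bits → U+35E7).

U+35E7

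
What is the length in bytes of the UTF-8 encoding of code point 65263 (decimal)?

U+FEEF = 0xFEEF. UTF-8 uses 1 byte below 0x80, 2 below 0x800, 3 below 0x10000, 4 up to 0x10FFFF. 0xFEEF is in U+0800–U+FFFF → 3 bytes.

3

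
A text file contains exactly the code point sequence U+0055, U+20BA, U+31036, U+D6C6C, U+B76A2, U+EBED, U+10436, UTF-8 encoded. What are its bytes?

U+0055: 1-byte form → 55.
U+20BA: 3-byte form → E2 82 BA.
U+31036: 4-byte form → F0 B1 80 B6.
U+D6C6C: 4-byte form → F3 96 B1 AC.
U+B76A2: 4-byte form → F2 B7 9A A2.
U+EBED: 3-byte form → EE AF AD.
U+10436: 4-byte form → F0 90 90 B6.
Concatenated (23 bytes): 55 E2 82 BA F0 B1 80 B6 F3 96 B1 AC F2 B7 9A A2 EE AF AD F0 90 90 B6.

55 E2 82 BA F0 B1 80 B6 F3 96 B1 AC F2 B7 9A A2 EE AF AD F0 90 90 B6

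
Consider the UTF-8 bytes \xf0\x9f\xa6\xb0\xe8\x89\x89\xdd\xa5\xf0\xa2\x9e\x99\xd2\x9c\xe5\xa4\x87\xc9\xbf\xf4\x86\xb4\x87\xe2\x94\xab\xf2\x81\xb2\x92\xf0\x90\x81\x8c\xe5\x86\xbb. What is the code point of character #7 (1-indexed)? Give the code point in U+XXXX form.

U+027F

Offset 0: leading byte 0xF0 = 11110000 → 4-byte char #1 = F0 9F A6 B0.
Offset 4: leading byte 0xE8 = 11101000 → 3-byte char #2 = E8 89 89.
Offset 7: leading byte 0xDD = 11011101 → 2-byte char #3 = DD A5.
Offset 9: leading byte 0xF0 = 11110000 → 4-byte char #4 = F0 A2 9E 99.
Offset 13: leading byte 0xD2 = 11010010 → 2-byte char #5 = D2 9C.
Offset 15: leading byte 0xE5 = 11100101 → 3-byte char #6 = E5 A4 87.
Offset 18: leading byte 0xC9 = 11001001 → 2-byte char #7 = C9 BF.
Leading byte 0xC9 = 11001001 matches 110xxxxx → 2-byte sequence.
Byte 1: 0xC9 = 11001001, payload 01001 (5 bits).
Byte 2: 0xBF = 10111111 (10xxxxxx ✓), payload 111111.
Concatenate: 01001111111 = 0x27F (11 bits → U+027F).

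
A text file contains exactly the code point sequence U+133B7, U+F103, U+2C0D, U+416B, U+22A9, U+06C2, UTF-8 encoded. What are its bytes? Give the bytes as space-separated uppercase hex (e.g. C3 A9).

F0 93 8E B7 EF 84 83 E2 B0 8D E4 85 AB E2 8A A9 DB 82

U+133B7: 4-byte form → F0 93 8E B7.
U+F103: 3-byte form → EF 84 83.
U+2C0D: 3-byte form → E2 B0 8D.
U+416B: 3-byte form → E4 85 AB.
U+22A9: 3-byte form → E2 8A A9.
U+06C2: 2-byte form → DB 82.
Concatenated (18 bytes): F0 93 8E B7 EF 84 83 E2 B0 8D E4 85 AB E2 8A A9 DB 82.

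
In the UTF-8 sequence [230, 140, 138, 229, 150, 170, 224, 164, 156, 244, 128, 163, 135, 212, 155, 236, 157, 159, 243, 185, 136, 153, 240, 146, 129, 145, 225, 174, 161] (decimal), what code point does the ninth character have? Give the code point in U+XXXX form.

U+1BA1

Offset 0: leading byte 0xE6 = 11100110 → 3-byte char #1 = E6 8C 8A.
Offset 3: leading byte 0xE5 = 11100101 → 3-byte char #2 = E5 96 AA.
Offset 6: leading byte 0xE0 = 11100000 → 3-byte char #3 = E0 A4 9C.
Offset 9: leading byte 0xF4 = 11110100 → 4-byte char #4 = F4 80 A3 87.
Offset 13: leading byte 0xD4 = 11010100 → 2-byte char #5 = D4 9B.
Offset 15: leading byte 0xEC = 11101100 → 3-byte char #6 = EC 9D 9F.
Offset 18: leading byte 0xF3 = 11110011 → 4-byte char #7 = F3 B9 88 99.
Offset 22: leading byte 0xF0 = 11110000 → 4-byte char #8 = F0 92 81 91.
Offset 26: leading byte 0xE1 = 11100001 → 3-byte char #9 = E1 AE A1.
Leading byte 0xE1 = 11100001 matches 1110xxxx → 3-byte sequence.
Byte 1: 0xE1 = 11100001, payload 0001 (4 bits).
Byte 2: 0xAE = 10101110 (10xxxxxx ✓), payload 101110.
Byte 3: 0xA1 = 10100001 (10xxxxxx ✓), payload 100001.
Concatenate: 0001101110100001 = 0x1BA1 (16 bits → U+1BA1).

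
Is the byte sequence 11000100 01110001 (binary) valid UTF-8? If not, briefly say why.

invalid (non-continuation byte where continuation expected)

Leading byte 0xC4 = 11000100 → 2-byte form.
Byte 2 is 0x71 = 01110001, which is not 10xxxxxx — expected a continuation byte.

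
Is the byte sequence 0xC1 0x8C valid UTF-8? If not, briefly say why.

Leading byte 0xC1 = 11000001 → 2-byte form.
Continuation bytes all match 10xxxxxx. Payload decodes to 0x4C.
But 0x4C < 0x80, the minimum for a 2-byte sequence — this is an overlong encoding.

invalid (overlong encoding)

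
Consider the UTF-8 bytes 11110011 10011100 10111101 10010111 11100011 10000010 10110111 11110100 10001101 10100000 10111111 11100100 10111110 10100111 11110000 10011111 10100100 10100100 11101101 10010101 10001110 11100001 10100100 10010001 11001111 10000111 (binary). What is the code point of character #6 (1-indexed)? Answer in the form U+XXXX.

Offset 0: leading byte 0xF3 = 11110011 → 4-byte char #1 = F3 9C BD 97.
Offset 4: leading byte 0xE3 = 11100011 → 3-byte char #2 = E3 82 B7.
Offset 7: leading byte 0xF4 = 11110100 → 4-byte char #3 = F4 8D A0 BF.
Offset 11: leading byte 0xE4 = 11100100 → 3-byte char #4 = E4 BE A7.
Offset 14: leading byte 0xF0 = 11110000 → 4-byte char #5 = F0 9F A4 A4.
Offset 18: leading byte 0xED = 11101101 → 3-byte char #6 = ED 95 8E.
Leading byte 0xED = 11101101 matches 1110xxxx → 3-byte sequence.
Byte 1: 0xED = 11101101, payload 1101 (4 bits).
Byte 2: 0x95 = 10010101 (10xxxxxx ✓), payload 010101.
Byte 3: 0x8E = 10001110 (10xxxxxx ✓), payload 001110.
Concatenate: 1101010101001110 = 0xD54E (16 bits → U+D54E).

U+D54E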